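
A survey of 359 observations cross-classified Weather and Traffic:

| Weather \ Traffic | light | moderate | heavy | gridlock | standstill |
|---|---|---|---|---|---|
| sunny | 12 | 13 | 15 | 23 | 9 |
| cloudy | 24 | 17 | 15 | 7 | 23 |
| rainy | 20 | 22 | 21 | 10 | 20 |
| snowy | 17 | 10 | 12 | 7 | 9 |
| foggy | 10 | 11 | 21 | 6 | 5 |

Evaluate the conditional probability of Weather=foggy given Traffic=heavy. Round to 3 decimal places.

Total with Traffic=heavy: 15 + 15 + 21 + 12 + 21 = 84.
P(Weather=foggy | Traffic=heavy) = 21/84 = 0.250.

0.250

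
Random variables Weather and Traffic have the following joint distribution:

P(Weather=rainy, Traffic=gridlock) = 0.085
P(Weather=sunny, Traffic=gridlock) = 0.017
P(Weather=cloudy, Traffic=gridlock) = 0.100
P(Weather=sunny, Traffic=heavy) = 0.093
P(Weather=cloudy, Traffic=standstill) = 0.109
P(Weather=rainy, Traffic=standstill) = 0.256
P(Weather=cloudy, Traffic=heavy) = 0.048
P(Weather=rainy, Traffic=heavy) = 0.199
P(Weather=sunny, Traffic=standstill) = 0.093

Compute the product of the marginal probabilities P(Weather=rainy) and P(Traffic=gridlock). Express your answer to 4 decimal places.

0.1091

P(Weather=rainy) = 0.199 + 0.085 + 0.256 = 0.540.
P(Traffic=gridlock) = 0.017 + 0.100 + 0.085 = 0.202.
Product: 0.540 × 0.202 = 0.1091.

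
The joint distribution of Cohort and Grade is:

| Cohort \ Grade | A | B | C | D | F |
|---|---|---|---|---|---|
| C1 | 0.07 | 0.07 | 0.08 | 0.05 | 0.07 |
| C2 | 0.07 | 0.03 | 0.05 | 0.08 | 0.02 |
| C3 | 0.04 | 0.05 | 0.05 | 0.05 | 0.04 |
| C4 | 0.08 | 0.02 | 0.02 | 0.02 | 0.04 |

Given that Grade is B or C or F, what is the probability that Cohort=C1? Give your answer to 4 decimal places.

0.4074

P(Grade=B) = 0.07 + 0.03 + 0.05 + 0.02 = 0.17.
P(Grade=C) = 0.08 + 0.05 + 0.05 + 0.02 = 0.20.
P(Grade=F) = 0.07 + 0.02 + 0.04 + 0.04 = 0.17.
P(Grade ∈ {B, C, F}) = 0.17 + 0.20 + 0.17 = 0.54; P(Cohort=C1, Grade ∈ {B, C, F}) = 0.07 + 0.08 + 0.07 = 0.22.
P(Cohort=C1 | Grade ∈ {B, C, F}) = 0.22/0.54 = 0.4074.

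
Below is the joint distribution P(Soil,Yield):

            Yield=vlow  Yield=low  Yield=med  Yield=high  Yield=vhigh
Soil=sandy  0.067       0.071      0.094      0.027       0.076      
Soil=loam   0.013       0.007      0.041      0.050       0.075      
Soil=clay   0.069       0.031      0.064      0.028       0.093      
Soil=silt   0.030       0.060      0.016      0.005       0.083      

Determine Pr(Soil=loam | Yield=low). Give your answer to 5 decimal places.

P(Yield=low) = 0.071 + 0.007 + 0.031 + 0.060 = 0.169.
P(Soil=loam | Yield=low) = 0.007/0.169 = 0.04142.

0.04142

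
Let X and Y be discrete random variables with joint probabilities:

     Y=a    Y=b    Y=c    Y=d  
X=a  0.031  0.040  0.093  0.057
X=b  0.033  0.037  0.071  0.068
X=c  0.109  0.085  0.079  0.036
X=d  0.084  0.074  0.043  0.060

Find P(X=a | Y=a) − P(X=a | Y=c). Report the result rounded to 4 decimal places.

-0.2046

P(Y=a) = 0.031 + 0.033 + 0.109 + 0.084 = 0.257; P(X=a | Y=a) = 0.031/0.257 = 0.12062.
P(Y=c) = 0.093 + 0.071 + 0.079 + 0.043 = 0.286; P(X=a | Y=c) = 0.093/0.286 = 0.32517.
Difference = -0.2046.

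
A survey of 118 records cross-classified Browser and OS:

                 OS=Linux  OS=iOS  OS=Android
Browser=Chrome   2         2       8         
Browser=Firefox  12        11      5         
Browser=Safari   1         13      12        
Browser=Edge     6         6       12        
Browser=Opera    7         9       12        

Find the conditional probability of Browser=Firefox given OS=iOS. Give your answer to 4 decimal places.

Total with OS=iOS: 2 + 11 + 13 + 6 + 9 = 41.
P(Browser=Firefox | OS=iOS) = 11/41 = 0.2683.

0.2683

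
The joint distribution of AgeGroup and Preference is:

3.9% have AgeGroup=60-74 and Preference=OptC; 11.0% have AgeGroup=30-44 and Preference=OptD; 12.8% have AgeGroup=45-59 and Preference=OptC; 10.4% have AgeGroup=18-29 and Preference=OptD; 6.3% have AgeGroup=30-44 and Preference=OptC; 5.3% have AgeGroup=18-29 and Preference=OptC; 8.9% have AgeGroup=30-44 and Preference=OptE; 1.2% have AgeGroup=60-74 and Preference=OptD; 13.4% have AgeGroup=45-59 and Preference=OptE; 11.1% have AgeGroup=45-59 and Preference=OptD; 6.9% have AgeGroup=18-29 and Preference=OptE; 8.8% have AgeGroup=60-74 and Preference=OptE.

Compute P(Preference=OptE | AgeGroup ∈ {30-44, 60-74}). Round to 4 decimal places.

P(AgeGroup=30-44) = 0.063 + 0.110 + 0.089 = 0.262.
P(AgeGroup=60-74) = 0.039 + 0.012 + 0.088 = 0.139.
P(AgeGroup ∈ {30-44, 60-74}) = 0.262 + 0.139 = 0.401; P(Preference=OptE, AgeGroup ∈ {30-44, 60-74}) = 0.089 + 0.088 = 0.177.
P(Preference=OptE | AgeGroup ∈ {30-44, 60-74}) = 0.177/0.401 = 0.4414.

0.4414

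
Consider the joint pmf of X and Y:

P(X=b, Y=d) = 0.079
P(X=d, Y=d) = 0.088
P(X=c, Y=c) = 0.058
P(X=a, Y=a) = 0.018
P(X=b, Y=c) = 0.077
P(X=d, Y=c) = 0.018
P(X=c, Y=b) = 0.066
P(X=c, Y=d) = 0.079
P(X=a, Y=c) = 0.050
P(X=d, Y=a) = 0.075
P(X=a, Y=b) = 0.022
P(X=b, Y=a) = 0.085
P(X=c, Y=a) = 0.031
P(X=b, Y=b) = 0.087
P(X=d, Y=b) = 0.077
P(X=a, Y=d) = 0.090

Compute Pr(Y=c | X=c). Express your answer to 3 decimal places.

0.248

P(X=c) = 0.031 + 0.066 + 0.058 + 0.079 = 0.234.
P(Y=c | X=c) = 0.058/0.234 = 0.248.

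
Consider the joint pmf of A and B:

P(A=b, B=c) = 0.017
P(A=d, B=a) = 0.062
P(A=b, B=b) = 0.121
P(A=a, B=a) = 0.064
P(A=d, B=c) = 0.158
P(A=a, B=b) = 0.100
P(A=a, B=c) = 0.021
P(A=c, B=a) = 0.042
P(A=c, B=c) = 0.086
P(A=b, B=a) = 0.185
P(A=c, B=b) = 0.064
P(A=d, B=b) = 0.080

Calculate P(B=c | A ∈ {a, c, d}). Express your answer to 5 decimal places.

P(A=a) = 0.064 + 0.100 + 0.021 = 0.185.
P(A=c) = 0.042 + 0.064 + 0.086 = 0.192.
P(A=d) = 0.062 + 0.080 + 0.158 = 0.300.
P(A ∈ {a, c, d}) = 0.185 + 0.192 + 0.300 = 0.677; P(B=c, A ∈ {a, c, d}) = 0.021 + 0.086 + 0.158 = 0.265.
P(B=c | A ∈ {a, c, d}) = 0.265/0.677 = 0.39143.

0.39143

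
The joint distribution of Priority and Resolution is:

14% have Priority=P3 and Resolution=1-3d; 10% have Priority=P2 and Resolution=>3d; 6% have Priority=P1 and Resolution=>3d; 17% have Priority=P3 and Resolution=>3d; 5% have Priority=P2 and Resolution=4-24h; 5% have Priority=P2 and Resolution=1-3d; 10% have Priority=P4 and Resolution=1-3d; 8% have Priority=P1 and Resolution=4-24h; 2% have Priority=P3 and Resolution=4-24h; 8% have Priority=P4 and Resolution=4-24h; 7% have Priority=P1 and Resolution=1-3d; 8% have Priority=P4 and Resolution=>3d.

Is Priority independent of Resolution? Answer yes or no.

P(Priority=P3) = 0.33 and P(Resolution=4-24h) = 0.23, so their product is 0.0759, but P(Priority=P3, Resolution=4-24h) = 0.02. Since these differ, Priority and Resolution are not independent.

no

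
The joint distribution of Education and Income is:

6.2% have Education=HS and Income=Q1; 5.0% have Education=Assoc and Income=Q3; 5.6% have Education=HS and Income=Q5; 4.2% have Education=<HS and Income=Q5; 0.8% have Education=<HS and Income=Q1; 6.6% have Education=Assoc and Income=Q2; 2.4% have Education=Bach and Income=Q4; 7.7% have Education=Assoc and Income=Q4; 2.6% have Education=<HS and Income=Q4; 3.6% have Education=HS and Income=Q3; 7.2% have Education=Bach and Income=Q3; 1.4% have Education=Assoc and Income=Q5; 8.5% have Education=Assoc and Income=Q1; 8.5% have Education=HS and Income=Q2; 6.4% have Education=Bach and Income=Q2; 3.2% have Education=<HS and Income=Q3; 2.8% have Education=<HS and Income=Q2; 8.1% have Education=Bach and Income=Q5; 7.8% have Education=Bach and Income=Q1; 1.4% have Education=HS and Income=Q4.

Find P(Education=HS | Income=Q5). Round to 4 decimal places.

0.2902

P(Income=Q5) = 0.042 + 0.056 + 0.014 + 0.081 = 0.193.
P(Education=HS | Income=Q5) = 0.056/0.193 = 0.2902.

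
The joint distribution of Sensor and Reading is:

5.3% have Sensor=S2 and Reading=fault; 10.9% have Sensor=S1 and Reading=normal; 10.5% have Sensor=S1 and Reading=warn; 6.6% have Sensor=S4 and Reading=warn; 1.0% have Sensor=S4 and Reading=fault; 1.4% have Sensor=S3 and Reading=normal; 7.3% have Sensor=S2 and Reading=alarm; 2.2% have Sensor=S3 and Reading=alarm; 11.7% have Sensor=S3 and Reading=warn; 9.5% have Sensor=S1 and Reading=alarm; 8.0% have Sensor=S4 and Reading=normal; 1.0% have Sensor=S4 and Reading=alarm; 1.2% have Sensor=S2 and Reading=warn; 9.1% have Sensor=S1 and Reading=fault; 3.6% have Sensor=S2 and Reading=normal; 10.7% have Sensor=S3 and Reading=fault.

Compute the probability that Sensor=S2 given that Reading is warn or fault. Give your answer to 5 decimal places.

0.11586

P(Reading=warn) = 0.105 + 0.012 + 0.117 + 0.066 = 0.300.
P(Reading=fault) = 0.091 + 0.053 + 0.107 + 0.010 = 0.261.
P(Reading ∈ {warn, fault}) = 0.300 + 0.261 = 0.561; P(Sensor=S2, Reading ∈ {warn, fault}) = 0.012 + 0.053 = 0.065.
P(Sensor=S2 | Reading ∈ {warn, fault}) = 0.065/0.561 = 0.11586.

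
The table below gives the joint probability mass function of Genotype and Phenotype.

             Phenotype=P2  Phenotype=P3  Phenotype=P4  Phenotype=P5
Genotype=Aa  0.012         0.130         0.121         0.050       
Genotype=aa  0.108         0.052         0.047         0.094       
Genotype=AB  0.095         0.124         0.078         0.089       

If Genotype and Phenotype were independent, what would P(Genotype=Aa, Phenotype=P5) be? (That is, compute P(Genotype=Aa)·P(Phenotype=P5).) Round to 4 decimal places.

0.0729

P(Genotype=Aa) = 0.012 + 0.130 + 0.121 + 0.050 = 0.313.
P(Phenotype=P5) = 0.050 + 0.094 + 0.089 = 0.233.
Product: 0.313 × 0.233 = 0.0729.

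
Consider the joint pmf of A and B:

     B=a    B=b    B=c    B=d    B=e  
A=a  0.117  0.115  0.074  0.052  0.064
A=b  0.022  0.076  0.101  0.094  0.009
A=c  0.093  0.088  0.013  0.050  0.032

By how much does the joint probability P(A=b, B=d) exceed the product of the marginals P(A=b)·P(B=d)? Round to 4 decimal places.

P(A=b) = 0.022 + 0.076 + 0.101 + 0.094 + 0.009 = 0.302.
P(B=d) = 0.052 + 0.094 + 0.050 = 0.196.
P(A=b, B=d) − P(A=b)P(B=d) = 0.094 − 0.302×0.196 = 0.0348.

0.0348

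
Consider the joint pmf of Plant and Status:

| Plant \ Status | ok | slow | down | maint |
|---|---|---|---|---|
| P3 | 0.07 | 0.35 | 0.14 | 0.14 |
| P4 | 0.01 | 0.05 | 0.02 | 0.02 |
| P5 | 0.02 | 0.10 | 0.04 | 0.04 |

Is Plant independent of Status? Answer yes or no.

Every cell satisfies P(Plant,Status) = P(Plant)·P(Status). For instance P(Plant=P5) = 0.20, P(Status=maint) = 0.20, and 0.20×0.20 = 0.04 matches the joint entry. So Plant and Status are independent.

yes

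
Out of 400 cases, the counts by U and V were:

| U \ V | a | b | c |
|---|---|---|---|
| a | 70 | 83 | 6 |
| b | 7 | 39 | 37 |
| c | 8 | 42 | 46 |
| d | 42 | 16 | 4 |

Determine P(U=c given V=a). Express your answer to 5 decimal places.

0.06299

Total with V=a: 70 + 7 + 8 + 42 = 127.
P(U=c | V=a) = 8/127 = 0.06299.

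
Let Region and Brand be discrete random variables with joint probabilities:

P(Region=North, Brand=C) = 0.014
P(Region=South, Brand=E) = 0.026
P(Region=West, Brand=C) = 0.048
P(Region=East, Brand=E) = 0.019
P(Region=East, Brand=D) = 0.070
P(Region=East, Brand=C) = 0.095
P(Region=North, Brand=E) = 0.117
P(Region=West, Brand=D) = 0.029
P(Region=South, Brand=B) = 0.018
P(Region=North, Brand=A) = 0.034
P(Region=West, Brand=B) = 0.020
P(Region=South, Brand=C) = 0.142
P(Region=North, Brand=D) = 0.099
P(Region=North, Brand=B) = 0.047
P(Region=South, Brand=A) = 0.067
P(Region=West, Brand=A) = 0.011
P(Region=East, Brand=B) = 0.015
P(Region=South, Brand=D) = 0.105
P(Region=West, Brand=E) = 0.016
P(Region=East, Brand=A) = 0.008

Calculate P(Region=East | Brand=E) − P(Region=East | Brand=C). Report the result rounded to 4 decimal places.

-0.2110

P(Brand=E) = 0.117 + 0.026 + 0.019 + 0.016 = 0.178; P(Region=East | Brand=E) = 0.019/0.178 = 0.10674.
P(Brand=C) = 0.014 + 0.142 + 0.095 + 0.048 = 0.299; P(Region=East | Brand=C) = 0.095/0.299 = 0.31773.
Difference = -0.2110.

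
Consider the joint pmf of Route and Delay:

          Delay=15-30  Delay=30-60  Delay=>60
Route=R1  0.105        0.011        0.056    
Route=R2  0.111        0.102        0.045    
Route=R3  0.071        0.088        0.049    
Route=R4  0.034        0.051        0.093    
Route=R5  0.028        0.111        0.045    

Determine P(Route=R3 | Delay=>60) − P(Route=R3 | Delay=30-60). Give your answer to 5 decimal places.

-0.07229

P(Delay=>60) = 0.056 + 0.045 + 0.049 + 0.093 + 0.045 = 0.288; P(Route=R3 | Delay=>60) = 0.049/0.288 = 0.170139.
P(Delay=30-60) = 0.011 + 0.102 + 0.088 + 0.051 + 0.111 = 0.363; P(Route=R3 | Delay=30-60) = 0.088/0.363 = 0.242424.
Difference = -0.07229.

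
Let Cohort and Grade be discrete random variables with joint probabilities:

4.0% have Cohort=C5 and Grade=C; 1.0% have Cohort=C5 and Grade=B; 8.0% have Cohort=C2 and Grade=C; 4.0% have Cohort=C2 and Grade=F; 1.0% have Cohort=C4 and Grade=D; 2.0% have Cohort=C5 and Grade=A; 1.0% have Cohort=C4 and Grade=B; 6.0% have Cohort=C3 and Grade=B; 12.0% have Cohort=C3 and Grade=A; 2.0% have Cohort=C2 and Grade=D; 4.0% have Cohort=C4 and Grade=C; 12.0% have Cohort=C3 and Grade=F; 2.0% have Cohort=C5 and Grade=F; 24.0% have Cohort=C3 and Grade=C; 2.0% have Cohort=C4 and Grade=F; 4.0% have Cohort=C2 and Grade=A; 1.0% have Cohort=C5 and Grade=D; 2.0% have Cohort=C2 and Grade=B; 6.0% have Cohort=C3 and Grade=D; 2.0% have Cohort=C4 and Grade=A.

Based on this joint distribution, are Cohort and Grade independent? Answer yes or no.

yes

Every cell satisfies P(Cohort,Grade) = P(Cohort)·P(Grade). For instance P(Cohort=C4) = 0.100, P(Grade=B) = 0.100, and 0.100×0.100 = 0.010 matches the joint entry. So Cohort and Grade are independent.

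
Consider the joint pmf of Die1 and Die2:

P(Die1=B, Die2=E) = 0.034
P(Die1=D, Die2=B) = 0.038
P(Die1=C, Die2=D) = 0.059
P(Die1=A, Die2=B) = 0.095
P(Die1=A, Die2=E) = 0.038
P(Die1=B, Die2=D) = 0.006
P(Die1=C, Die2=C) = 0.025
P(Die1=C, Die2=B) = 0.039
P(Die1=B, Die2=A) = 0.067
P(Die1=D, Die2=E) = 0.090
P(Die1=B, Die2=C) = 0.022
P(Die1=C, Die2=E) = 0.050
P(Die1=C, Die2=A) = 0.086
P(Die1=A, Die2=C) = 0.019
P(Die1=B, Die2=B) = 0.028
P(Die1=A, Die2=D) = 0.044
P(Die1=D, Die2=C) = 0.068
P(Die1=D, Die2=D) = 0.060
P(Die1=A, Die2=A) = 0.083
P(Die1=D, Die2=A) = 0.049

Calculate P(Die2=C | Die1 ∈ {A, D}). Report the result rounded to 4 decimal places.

0.1490

P(Die1=A) = 0.083 + 0.095 + 0.019 + 0.044 + 0.038 = 0.279.
P(Die1=D) = 0.049 + 0.038 + 0.068 + 0.060 + 0.090 = 0.305.
P(Die1 ∈ {A, D}) = 0.279 + 0.305 = 0.584; P(Die2=C, Die1 ∈ {A, D}) = 0.019 + 0.068 = 0.087.
P(Die2=C | Die1 ∈ {A, D}) = 0.087/0.584 = 0.1490.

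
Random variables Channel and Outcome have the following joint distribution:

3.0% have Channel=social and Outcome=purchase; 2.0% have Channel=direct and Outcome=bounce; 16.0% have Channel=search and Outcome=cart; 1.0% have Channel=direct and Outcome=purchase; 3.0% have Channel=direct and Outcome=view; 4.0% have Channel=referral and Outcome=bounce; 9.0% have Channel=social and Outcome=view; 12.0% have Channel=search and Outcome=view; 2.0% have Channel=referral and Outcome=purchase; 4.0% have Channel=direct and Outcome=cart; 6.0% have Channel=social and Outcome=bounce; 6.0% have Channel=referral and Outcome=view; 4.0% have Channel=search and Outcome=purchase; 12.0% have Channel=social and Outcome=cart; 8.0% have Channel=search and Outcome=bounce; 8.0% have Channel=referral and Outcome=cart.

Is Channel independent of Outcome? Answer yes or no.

Every cell satisfies P(Channel,Outcome) = P(Channel)·P(Outcome). For instance P(Channel=social) = 0.300, P(Outcome=view) = 0.300, and 0.300×0.300 = 0.090 matches the joint entry. So Channel and Outcome are independent.

yes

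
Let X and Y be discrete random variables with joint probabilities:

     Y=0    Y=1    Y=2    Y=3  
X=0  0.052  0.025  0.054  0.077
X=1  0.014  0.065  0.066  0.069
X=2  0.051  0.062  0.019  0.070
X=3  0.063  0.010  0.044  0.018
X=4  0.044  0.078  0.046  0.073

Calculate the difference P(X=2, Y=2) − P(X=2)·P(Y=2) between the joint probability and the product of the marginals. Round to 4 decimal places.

-0.0273

P(X=2) = 0.051 + 0.062 + 0.019 + 0.070 = 0.202.
P(Y=2) = 0.054 + 0.066 + 0.019 + 0.044 + 0.046 = 0.229.
P(X=2, Y=2) − P(X=2)P(Y=2) = 0.019 − 0.202×0.229 = -0.0273.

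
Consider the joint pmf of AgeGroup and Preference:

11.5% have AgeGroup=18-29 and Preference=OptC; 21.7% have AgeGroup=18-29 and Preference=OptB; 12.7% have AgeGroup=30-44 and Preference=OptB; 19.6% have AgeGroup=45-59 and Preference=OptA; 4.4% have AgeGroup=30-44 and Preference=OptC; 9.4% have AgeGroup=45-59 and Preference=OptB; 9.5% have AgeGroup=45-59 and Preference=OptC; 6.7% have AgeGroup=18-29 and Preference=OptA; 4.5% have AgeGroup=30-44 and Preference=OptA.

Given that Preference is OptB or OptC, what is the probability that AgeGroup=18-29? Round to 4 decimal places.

P(Preference=OptB) = 0.217 + 0.127 + 0.094 = 0.438.
P(Preference=OptC) = 0.115 + 0.044 + 0.095 = 0.254.
P(Preference ∈ {OptB, OptC}) = 0.438 + 0.254 = 0.692; P(AgeGroup=18-29, Preference ∈ {OptB, OptC}) = 0.217 + 0.115 = 0.332.
P(AgeGroup=18-29 | Preference ∈ {OptB, OptC}) = 0.332/0.692 = 0.4798.

0.4798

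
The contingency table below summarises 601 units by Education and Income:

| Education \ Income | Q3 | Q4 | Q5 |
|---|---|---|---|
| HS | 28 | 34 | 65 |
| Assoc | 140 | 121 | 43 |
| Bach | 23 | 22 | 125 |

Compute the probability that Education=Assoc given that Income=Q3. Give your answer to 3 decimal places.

Total with Income=Q3: 28 + 140 + 23 = 191.
P(Education=Assoc | Income=Q3) = 140/191 = 0.733.

0.733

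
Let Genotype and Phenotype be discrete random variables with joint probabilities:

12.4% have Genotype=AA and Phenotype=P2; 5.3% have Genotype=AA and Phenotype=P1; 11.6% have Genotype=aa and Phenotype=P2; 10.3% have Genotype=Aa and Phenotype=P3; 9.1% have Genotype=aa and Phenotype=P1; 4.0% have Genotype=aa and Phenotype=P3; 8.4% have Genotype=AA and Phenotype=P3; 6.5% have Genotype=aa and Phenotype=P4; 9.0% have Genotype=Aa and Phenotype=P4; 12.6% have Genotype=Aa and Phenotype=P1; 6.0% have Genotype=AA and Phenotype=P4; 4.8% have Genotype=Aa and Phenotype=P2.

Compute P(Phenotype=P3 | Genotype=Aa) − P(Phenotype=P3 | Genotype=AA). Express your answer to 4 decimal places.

P(Genotype=Aa) = 0.126 + 0.048 + 0.103 + 0.090 = 0.367; P(Phenotype=P3 | Genotype=Aa) = 0.103/0.367 = 0.28065.
P(Genotype=AA) = 0.053 + 0.124 + 0.084 + 0.060 = 0.321; P(Phenotype=P3 | Genotype=AA) = 0.084/0.321 = 0.26168.
Difference = 0.0190.

0.0190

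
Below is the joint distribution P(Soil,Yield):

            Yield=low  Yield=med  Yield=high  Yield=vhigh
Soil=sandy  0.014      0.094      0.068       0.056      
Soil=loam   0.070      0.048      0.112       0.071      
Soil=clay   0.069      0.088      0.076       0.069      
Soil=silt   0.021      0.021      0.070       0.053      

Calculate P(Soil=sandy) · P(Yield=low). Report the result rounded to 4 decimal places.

0.0404

P(Soil=sandy) = 0.014 + 0.094 + 0.068 + 0.056 = 0.232.
P(Yield=low) = 0.014 + 0.070 + 0.069 + 0.021 = 0.174.
Product: 0.232 × 0.174 = 0.0404.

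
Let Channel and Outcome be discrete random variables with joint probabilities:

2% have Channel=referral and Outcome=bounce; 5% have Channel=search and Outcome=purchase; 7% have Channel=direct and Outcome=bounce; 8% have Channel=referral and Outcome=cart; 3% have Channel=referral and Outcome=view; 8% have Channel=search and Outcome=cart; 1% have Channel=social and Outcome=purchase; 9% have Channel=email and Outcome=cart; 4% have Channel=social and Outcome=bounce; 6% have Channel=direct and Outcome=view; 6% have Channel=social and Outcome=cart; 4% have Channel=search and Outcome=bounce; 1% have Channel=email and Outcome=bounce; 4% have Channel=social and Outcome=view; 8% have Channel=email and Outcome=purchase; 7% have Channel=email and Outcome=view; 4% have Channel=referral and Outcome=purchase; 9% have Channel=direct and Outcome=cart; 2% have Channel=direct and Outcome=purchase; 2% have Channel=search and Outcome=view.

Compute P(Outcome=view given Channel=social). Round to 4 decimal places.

P(Channel=social) = 0.04 + 0.04 + 0.06 + 0.01 = 0.15.
P(Outcome=view | Channel=social) = 0.04/0.15 = 0.2667.

0.2667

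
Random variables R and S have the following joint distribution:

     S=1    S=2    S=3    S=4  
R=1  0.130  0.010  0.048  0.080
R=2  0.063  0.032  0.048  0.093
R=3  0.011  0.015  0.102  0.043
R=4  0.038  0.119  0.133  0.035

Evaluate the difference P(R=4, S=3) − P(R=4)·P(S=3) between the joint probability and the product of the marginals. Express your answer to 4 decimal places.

P(R=4) = 0.038 + 0.119 + 0.133 + 0.035 = 0.325.
P(S=3) = 0.048 + 0.048 + 0.102 + 0.133 = 0.331.
P(R=4, S=3) − P(R=4)P(S=3) = 0.133 − 0.325×0.331 = 0.0254.

0.0254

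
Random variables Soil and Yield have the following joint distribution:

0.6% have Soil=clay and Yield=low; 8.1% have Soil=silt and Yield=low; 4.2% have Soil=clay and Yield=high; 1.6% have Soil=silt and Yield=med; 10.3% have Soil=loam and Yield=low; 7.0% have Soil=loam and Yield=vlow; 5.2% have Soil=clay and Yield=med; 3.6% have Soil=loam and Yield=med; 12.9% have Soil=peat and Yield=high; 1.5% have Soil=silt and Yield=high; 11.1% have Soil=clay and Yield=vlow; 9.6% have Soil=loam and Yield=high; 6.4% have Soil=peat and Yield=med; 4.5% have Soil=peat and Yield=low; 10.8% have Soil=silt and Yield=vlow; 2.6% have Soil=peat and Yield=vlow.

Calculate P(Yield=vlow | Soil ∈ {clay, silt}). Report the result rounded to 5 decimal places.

P(Soil=clay) = 0.111 + 0.006 + 0.052 + 0.042 = 0.211.
P(Soil=silt) = 0.108 + 0.081 + 0.016 + 0.015 = 0.220.
P(Soil ∈ {clay, silt}) = 0.211 + 0.220 = 0.431; P(Yield=vlow, Soil ∈ {clay, silt}) = 0.111 + 0.108 = 0.219.
P(Yield=vlow | Soil ∈ {clay, silt}) = 0.219/0.431 = 0.50812.

0.50812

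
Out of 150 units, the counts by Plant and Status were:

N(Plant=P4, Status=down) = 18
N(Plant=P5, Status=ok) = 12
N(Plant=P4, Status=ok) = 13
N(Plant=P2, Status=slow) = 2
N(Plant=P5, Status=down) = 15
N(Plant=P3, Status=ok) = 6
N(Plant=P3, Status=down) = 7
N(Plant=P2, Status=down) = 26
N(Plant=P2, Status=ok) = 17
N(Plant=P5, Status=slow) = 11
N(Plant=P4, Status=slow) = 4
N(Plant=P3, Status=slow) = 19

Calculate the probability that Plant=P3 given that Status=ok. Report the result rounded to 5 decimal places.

0.12500

Total with Status=ok: 17 + 6 + 13 + 12 = 48.
P(Plant=P3 | Status=ok) = 6/48 = 0.12500.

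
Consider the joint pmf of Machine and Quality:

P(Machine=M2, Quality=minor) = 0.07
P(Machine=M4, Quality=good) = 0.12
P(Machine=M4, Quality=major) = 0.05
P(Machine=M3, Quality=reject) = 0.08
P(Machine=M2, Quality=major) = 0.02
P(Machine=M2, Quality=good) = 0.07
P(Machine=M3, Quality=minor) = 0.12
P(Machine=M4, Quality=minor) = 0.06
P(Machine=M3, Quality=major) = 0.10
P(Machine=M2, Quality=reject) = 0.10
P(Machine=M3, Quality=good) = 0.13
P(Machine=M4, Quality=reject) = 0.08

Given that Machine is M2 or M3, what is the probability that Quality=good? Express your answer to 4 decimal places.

0.2899

P(Machine=M2) = 0.07 + 0.07 + 0.02 + 0.10 = 0.26.
P(Machine=M3) = 0.13 + 0.12 + 0.10 + 0.08 = 0.43.
P(Machine ∈ {M2, M3}) = 0.26 + 0.43 = 0.69; P(Quality=good, Machine ∈ {M2, M3}) = 0.07 + 0.13 = 0.20.
P(Quality=good | Machine ∈ {M2, M3}) = 0.20/0.69 = 0.2899.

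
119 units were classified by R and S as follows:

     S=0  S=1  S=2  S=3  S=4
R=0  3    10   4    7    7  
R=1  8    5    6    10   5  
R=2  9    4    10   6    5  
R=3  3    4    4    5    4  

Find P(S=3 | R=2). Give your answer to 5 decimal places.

Total with R=2: 9 + 4 + 10 + 6 + 5 = 34.
P(S=3 | R=2) = 6/34 = 0.17647.

0.17647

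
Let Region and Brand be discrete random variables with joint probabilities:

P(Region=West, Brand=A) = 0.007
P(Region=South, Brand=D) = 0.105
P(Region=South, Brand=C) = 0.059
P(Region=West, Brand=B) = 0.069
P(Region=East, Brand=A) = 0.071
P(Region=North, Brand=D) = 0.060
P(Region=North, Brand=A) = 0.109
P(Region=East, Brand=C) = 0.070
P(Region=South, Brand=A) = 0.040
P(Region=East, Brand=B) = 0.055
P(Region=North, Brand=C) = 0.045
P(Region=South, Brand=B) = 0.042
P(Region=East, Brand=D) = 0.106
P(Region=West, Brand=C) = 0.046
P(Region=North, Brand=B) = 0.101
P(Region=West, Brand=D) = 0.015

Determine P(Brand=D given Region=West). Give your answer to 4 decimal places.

P(Region=West) = 0.007 + 0.069 + 0.046 + 0.015 = 0.137.
P(Brand=D | Region=West) = 0.015/0.137 = 0.1095.

0.1095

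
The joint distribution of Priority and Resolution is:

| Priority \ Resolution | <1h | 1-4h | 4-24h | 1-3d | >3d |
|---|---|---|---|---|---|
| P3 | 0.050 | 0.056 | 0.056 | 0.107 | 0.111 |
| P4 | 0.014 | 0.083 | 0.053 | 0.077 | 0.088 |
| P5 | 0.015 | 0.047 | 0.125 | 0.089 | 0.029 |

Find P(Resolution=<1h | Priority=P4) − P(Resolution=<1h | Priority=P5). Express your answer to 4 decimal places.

-0.0047

P(Priority=P4) = 0.014 + 0.083 + 0.053 + 0.077 + 0.088 = 0.315; P(Resolution=<1h | Priority=P4) = 0.014/0.315 = 0.04444.
P(Priority=P5) = 0.015 + 0.047 + 0.125 + 0.089 + 0.029 = 0.305; P(Resolution=<1h | Priority=P5) = 0.015/0.305 = 0.04918.
Difference = -0.0047.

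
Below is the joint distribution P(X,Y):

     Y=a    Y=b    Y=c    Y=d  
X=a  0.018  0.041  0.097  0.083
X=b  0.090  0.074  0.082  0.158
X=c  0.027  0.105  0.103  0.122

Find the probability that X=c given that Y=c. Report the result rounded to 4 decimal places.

0.3652

P(Y=c) = 0.097 + 0.082 + 0.103 = 0.282.
P(X=c | Y=c) = 0.103/0.282 = 0.3652.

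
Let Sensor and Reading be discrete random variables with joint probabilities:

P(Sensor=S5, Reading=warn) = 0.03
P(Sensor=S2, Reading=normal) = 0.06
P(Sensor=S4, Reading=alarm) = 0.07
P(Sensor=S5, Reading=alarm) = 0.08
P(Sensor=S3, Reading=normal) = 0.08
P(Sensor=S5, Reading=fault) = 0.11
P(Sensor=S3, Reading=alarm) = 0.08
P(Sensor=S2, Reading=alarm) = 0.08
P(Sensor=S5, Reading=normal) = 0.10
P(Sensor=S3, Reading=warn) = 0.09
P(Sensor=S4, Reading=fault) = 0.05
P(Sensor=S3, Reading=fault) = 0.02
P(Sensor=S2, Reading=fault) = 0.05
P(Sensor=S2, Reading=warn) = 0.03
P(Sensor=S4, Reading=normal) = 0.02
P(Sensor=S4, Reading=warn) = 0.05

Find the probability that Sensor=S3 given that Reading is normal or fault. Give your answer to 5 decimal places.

P(Reading=normal) = 0.06 + 0.08 + 0.02 + 0.10 = 0.26.
P(Reading=fault) = 0.05 + 0.02 + 0.05 + 0.11 = 0.23.
P(Reading ∈ {normal, fault}) = 0.26 + 0.23 = 0.49; P(Sensor=S3, Reading ∈ {normal, fault}) = 0.08 + 0.02 = 0.10.
P(Sensor=S3 | Reading ∈ {normal, fault}) = 0.10/0.49 = 0.20408.

0.20408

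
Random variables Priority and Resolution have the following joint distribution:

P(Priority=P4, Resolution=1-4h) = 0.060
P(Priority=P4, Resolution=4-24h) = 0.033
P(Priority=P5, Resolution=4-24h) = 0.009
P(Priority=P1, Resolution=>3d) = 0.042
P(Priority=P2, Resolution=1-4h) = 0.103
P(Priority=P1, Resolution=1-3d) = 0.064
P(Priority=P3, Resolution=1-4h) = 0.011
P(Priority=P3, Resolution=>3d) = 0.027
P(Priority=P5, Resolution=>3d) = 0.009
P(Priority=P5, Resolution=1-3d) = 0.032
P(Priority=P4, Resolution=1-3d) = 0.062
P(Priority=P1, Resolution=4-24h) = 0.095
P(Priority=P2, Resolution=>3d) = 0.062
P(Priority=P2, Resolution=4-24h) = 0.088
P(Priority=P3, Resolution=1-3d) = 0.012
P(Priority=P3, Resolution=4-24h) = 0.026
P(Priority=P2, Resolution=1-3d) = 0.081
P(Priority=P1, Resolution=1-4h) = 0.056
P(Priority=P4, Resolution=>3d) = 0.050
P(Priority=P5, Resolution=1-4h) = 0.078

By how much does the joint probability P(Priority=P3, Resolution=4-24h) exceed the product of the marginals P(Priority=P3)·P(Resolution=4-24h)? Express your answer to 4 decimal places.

P(Priority=P3) = 0.011 + 0.026 + 0.012 + 0.027 = 0.076.
P(Resolution=4-24h) = 0.095 + 0.088 + 0.026 + 0.033 + 0.009 = 0.251.
P(Priority=P3, Resolution=4-24h) − P(Priority=P3)P(Resolution=4-24h) = 0.026 − 0.076×0.251 = 0.0069.

0.0069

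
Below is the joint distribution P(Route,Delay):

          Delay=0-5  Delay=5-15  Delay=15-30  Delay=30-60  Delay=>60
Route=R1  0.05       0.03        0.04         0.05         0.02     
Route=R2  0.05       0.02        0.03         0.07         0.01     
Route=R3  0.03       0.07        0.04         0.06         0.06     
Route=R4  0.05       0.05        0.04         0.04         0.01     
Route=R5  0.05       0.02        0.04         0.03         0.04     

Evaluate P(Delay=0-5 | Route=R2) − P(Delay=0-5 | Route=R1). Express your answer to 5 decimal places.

P(Route=R2) = 0.05 + 0.02 + 0.03 + 0.07 + 0.01 = 0.18; P(Delay=0-5 | Route=R2) = 0.05/0.18 = 0.277778.
P(Route=R1) = 0.05 + 0.03 + 0.04 + 0.05 + 0.02 = 0.19; P(Delay=0-5 | Route=R1) = 0.05/0.19 = 0.263158.
Difference = 0.01462.

0.01462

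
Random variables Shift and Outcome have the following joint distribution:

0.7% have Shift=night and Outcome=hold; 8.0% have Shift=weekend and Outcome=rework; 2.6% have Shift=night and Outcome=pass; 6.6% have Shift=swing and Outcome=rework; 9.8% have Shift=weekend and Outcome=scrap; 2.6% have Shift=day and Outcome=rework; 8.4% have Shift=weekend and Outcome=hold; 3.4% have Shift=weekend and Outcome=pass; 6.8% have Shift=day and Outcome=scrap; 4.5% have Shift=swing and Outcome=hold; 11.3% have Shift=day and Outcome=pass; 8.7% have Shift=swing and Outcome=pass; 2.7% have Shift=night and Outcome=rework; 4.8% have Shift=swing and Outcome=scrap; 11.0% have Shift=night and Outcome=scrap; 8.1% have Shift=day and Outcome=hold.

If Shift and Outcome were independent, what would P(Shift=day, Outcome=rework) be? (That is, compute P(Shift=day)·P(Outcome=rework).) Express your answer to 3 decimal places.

0.057

P(Shift=day) = 0.113 + 0.026 + 0.068 + 0.081 = 0.288.
P(Outcome=rework) = 0.026 + 0.066 + 0.027 + 0.080 = 0.199.
Product: 0.288 × 0.199 = 0.057.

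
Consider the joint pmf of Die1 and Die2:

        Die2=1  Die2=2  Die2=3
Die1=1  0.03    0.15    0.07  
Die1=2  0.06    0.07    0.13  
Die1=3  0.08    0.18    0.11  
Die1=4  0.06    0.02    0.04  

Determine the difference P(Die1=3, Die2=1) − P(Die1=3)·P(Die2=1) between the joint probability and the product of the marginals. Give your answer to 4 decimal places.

P(Die1=3) = 0.08 + 0.18 + 0.11 = 0.37.
P(Die2=1) = 0.03 + 0.06 + 0.08 + 0.06 = 0.23.
P(Die1=3, Die2=1) − P(Die1=3)P(Die2=1) = 0.08 − 0.37×0.23 = -0.0051.

-0.0051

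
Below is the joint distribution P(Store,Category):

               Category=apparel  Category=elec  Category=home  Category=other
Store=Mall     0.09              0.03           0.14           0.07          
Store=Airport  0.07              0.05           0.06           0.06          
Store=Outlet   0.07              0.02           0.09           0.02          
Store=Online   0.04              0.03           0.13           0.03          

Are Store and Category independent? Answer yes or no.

no

P(Store=Airport) = 0.24 and P(Category=home) = 0.42, so their product is 0.1008, but P(Store=Airport, Category=home) = 0.06. Since these differ, Store and Category are not independent.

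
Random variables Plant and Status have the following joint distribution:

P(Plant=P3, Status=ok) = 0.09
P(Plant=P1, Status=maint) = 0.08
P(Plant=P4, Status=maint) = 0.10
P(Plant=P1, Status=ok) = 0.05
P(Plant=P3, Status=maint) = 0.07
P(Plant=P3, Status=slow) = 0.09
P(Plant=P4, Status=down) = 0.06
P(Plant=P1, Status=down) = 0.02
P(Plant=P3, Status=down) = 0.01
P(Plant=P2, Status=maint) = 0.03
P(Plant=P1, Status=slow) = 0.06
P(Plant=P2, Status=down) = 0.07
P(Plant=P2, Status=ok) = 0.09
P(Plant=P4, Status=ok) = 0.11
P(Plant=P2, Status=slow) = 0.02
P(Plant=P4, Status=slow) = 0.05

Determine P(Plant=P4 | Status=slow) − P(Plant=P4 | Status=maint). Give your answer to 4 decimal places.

-0.1299

P(Status=slow) = 0.06 + 0.02 + 0.09 + 0.05 = 0.22; P(Plant=P4 | Status=slow) = 0.05/0.22 = 0.22727.
P(Status=maint) = 0.08 + 0.03 + 0.07 + 0.10 = 0.28; P(Plant=P4 | Status=maint) = 0.10/0.28 = 0.35714.
Difference = -0.1299.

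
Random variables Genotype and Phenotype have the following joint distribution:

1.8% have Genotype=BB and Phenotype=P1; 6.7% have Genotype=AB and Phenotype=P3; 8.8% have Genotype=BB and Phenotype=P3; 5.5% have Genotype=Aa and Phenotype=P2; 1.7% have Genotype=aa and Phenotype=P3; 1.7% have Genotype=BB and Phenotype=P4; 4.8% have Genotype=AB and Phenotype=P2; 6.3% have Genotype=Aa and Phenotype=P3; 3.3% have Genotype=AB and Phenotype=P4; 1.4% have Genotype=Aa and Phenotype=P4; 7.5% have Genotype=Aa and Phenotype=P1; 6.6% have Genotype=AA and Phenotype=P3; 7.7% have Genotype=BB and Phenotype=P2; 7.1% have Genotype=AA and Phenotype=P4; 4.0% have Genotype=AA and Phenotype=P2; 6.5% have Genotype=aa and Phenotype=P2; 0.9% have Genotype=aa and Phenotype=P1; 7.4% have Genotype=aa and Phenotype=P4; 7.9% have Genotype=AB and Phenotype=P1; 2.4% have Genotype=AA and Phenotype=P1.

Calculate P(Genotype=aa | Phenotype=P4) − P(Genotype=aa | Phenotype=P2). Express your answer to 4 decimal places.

P(Phenotype=P4) = 0.071 + 0.014 + 0.074 + 0.033 + 0.017 = 0.209; P(Genotype=aa | Phenotype=P4) = 0.074/0.209 = 0.35407.
P(Phenotype=P2) = 0.040 + 0.055 + 0.065 + 0.048 + 0.077 = 0.285; P(Genotype=aa | Phenotype=P2) = 0.065/0.285 = 0.22807.
Difference = 0.1260.

0.1260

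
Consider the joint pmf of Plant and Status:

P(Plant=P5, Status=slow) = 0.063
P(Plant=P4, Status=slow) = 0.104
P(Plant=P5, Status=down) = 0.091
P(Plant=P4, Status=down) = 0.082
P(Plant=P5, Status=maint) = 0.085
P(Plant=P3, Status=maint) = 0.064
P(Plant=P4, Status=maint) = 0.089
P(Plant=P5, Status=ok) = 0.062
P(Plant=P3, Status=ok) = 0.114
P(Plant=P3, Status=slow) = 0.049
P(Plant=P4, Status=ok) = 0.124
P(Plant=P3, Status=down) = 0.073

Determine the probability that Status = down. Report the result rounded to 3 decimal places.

0.246

P(Status=down) = 0.073 + 0.082 + 0.091 = 0.246.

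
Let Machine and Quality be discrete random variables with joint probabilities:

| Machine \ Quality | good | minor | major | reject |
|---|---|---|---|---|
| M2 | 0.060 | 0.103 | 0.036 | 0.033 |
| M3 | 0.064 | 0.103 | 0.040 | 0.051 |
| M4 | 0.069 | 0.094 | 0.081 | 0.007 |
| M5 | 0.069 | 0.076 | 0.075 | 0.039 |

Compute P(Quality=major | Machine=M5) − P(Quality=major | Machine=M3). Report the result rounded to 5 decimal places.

0.13454

P(Machine=M5) = 0.069 + 0.076 + 0.075 + 0.039 = 0.259; P(Quality=major | Machine=M5) = 0.075/0.259 = 0.289575.
P(Machine=M3) = 0.064 + 0.103 + 0.040 + 0.051 = 0.258; P(Quality=major | Machine=M3) = 0.040/0.258 = 0.155039.
Difference = 0.13454.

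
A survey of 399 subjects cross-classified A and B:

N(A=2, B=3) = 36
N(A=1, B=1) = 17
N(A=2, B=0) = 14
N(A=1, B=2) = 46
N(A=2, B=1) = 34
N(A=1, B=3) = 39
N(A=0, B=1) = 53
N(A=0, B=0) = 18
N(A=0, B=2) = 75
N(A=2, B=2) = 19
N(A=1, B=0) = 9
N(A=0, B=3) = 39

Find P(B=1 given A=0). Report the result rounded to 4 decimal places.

Total with A=0: 18 + 53 + 75 + 39 = 185.
P(B=1 | A=0) = 53/185 = 0.2865.

0.2865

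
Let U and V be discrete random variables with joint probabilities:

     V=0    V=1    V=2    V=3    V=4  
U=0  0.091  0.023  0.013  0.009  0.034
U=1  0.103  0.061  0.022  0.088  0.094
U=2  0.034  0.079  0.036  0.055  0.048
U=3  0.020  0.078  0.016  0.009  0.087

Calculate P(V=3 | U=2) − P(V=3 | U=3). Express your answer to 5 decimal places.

P(U=2) = 0.034 + 0.079 + 0.036 + 0.055 + 0.048 = 0.252; P(V=3 | U=2) = 0.055/0.252 = 0.218254.
P(U=3) = 0.020 + 0.078 + 0.016 + 0.009 + 0.087 = 0.210; P(V=3 | U=3) = 0.009/0.210 = 0.042857.
Difference = 0.17540.

0.17540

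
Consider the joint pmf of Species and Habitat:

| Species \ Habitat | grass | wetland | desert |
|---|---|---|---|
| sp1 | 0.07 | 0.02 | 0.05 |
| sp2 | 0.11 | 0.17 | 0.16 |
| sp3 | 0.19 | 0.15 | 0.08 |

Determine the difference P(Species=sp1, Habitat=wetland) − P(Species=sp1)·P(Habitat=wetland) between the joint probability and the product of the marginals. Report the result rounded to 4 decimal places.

-0.0276

P(Species=sp1) = 0.07 + 0.02 + 0.05 = 0.14.
P(Habitat=wetland) = 0.02 + 0.17 + 0.15 = 0.34.
P(Species=sp1, Habitat=wetland) − P(Species=sp1)P(Habitat=wetland) = 0.02 − 0.14×0.34 = -0.0276.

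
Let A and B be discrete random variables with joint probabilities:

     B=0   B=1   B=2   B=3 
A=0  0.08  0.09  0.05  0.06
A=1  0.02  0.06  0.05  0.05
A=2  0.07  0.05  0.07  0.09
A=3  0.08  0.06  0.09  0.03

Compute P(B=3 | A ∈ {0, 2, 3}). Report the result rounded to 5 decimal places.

0.21951

P(A=0) = 0.08 + 0.09 + 0.05 + 0.06 = 0.28.
P(A=2) = 0.07 + 0.05 + 0.07 + 0.09 = 0.28.
P(A=3) = 0.08 + 0.06 + 0.09 + 0.03 = 0.26.
P(A ∈ {0, 2, 3}) = 0.28 + 0.28 + 0.26 = 0.82; P(B=3, A ∈ {0, 2, 3}) = 0.06 + 0.09 + 0.03 = 0.18.
P(B=3 | A ∈ {0, 2, 3}) = 0.18/0.82 = 0.21951.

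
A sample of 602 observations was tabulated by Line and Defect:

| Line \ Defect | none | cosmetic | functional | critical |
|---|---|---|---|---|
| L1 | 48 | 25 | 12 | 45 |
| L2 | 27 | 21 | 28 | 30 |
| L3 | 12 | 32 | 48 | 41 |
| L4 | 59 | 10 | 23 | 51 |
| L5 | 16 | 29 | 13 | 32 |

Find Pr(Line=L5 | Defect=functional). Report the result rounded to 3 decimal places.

0.105

Total with Defect=functional: 12 + 28 + 48 + 23 + 13 = 124.
P(Line=L5 | Defect=functional) = 13/124 = 0.105.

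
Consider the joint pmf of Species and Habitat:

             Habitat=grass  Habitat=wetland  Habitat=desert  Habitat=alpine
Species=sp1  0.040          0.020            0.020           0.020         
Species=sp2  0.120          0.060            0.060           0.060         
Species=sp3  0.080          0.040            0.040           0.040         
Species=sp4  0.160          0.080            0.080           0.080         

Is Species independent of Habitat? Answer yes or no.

Every cell satisfies P(Species,Habitat) = P(Species)·P(Habitat). For instance P(Species=sp2) = 0.300, P(Habitat=alpine) = 0.200, and 0.300×0.200 = 0.060 matches the joint entry. So Species and Habitat are independent.

yes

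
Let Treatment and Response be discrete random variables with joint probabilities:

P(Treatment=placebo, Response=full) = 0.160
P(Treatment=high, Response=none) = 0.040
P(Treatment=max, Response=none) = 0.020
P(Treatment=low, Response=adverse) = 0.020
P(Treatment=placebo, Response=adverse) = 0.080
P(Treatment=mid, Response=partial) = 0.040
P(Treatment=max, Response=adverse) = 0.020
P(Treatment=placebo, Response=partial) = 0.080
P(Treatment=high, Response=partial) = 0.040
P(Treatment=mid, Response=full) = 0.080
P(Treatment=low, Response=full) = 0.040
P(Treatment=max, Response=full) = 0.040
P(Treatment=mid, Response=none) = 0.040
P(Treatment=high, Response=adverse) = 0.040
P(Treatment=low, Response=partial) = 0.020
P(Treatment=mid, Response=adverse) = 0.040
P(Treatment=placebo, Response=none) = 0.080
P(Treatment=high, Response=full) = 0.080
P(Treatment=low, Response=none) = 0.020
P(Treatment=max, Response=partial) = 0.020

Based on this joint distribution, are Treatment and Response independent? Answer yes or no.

yes

Every cell satisfies P(Treatment,Response) = P(Treatment)·P(Response). For instance P(Treatment=placebo) = 0.400, P(Response=none) = 0.200, and 0.400×0.200 = 0.080 matches the joint entry. So Treatment and Response are independent.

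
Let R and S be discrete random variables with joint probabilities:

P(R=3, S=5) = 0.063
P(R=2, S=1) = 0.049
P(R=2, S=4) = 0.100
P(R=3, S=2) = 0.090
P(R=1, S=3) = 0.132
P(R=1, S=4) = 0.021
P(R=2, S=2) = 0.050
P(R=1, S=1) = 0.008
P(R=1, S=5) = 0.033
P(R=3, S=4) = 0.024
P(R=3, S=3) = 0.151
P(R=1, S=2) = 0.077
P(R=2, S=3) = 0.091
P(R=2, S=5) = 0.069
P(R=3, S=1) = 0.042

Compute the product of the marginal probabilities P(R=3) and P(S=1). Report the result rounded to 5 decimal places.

P(R=3) = 0.042 + 0.090 + 0.151 + 0.024 + 0.063 = 0.370.
P(S=1) = 0.008 + 0.049 + 0.042 = 0.099.
Product: 0.370 × 0.099 = 0.03663.

0.03663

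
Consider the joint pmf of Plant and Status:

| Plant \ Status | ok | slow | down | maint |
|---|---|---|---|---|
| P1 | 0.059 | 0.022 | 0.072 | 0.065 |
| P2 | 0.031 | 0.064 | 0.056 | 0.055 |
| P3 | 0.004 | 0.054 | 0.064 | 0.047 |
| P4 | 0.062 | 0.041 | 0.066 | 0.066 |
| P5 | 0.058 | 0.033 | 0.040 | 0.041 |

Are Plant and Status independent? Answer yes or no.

P(Plant=P3) = 0.169 and P(Status=ok) = 0.214, so their product is 0.03617, but P(Plant=P3, Status=ok) = 0.004. Since these differ, Plant and Status are not independent.

no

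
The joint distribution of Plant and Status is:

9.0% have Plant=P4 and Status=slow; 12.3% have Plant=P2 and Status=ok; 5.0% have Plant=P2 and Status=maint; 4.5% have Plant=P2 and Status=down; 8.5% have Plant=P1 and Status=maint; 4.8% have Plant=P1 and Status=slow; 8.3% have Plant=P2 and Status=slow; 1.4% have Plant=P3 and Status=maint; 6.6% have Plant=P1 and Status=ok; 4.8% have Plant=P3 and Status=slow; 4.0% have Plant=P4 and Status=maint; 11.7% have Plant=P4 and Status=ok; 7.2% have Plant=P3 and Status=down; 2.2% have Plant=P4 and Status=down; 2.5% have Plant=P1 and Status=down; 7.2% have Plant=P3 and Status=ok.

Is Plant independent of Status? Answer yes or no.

P(Plant=P1) = 0.224 and P(Status=maint) = 0.189, so their product is 0.04234, but P(Plant=P1, Status=maint) = 0.085. Since these differ, Plant and Status are not independent.

no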